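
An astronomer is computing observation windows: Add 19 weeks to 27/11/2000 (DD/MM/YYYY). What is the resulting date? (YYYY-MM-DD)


Start: 2000-11-27
Weeks to add: 19
Convert to days: 19 x 7 = 133 days
Add 133 days to 2000-11-27
Result: 2001-04-09

2001-04-09


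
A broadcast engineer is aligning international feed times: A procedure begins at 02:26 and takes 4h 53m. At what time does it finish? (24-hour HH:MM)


Start time: 02:26
Adding: 4 hours 53 minutes
Minutes: 26 + 53 = 79
Minute overflow: 79 >= 60, so carry 1 hour, minutes = 19
Hours: 2 + 4 + 1 = 7
Result: 07:19

07:19


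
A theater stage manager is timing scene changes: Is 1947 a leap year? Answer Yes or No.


Year: 1947
Divisible by 4? 1947 / 4 = 486.75 -> No
Not divisible by 4, so NOT a leap year

No


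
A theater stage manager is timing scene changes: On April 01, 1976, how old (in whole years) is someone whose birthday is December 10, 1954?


Birth: 1954-12-10
Reference: 1976-04-01
Year difference: 1976 - 1954 = 22
Has birthday (12-10) occurred by 04-01? No
Birthday not yet reached this year -> subtract 1
Age in full years: 21

21


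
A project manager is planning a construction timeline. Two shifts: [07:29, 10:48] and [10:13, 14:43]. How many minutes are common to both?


Interval A: [449, 648] minutes from midnight
Interval B: [613, 883] minutes from midnight
Overlap start = max(449, 613) = 613
Overlap end = min(648, 883) = 648
Overlap = 648 - 613 = 35 minutes

35


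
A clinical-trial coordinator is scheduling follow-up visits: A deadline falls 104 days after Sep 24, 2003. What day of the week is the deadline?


Start: 2003-09-24 (Wednesday)
Step 1 - find target date: add 104 days
  2003-09-24 + 104 days = 2004-01-06
Step 2 - day of week:
  104 mod 7 = 6
  Wednesday + 6 days -> Tuesday
Result: Tuesday (2004-01-06)

Tuesday


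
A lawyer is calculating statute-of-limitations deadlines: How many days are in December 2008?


Month: December
Year: 2008
December is a 31-day month
Total: 31 days

31


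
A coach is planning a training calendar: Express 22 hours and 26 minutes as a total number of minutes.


Hours: 22
Extra minutes: 26
Minutes per hour: 60
Hours to minutes: 22 x 60 = 1320
Total: 1320 + 26 = 1346

1346


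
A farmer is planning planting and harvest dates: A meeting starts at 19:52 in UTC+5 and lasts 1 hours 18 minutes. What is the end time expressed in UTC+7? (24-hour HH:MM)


Start: 19:52 in UTC+5
Step 1 - add duration:
  minutes: 52 + 18 = 70 (carry 1h)
  hours: 19 + 1 + 1 = 21
  end in UTC+5: 21:10
Step 2 - convert UTC+5 -> UTC+7:
  offset difference: 7 - (5) = 2 hours
  21 + (2) = 23 -> mod 24 = 23
Result: 23:10 in UTC+7

23:10


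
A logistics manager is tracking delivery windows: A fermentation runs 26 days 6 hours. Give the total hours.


Days: 26
Extra hours: 6
Hours per day: 24
Days to hours: 26 x 24 = 624
Total: 624 + 6 = 630

630


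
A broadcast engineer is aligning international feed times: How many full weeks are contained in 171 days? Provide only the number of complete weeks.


Total days: 171
Days per week: 7
Division: 171 / 7 = 24 remainder 3
Complete weeks: 24
Remaining days: 3

24


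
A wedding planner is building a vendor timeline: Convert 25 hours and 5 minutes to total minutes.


Hours: 25
Minutes: 5
Convert hours to minutes: 25 x 60 = 1500
Add remaining minutes: 1500 + 5 = 1505

1505


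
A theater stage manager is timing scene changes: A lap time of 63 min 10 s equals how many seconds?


Minutes: 63
Seconds: 10
Convert minutes to seconds: 63 x 60 = 3780
Add remaining seconds: 3780 + 10 = 3790

3790


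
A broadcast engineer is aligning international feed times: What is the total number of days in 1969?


Year: 1969
Check leap year rules:
Divisible by 4? No
1969 is not a leap year
Days: 365

365


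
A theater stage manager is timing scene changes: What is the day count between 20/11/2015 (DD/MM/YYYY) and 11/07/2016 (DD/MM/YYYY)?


Start date: 2015-11-20
End date: 2016-07-11
Nov 2015: +11 days
Dec 2015: +31 days
Jan 2016: +31 days
... (6 more months)
Total: 234 days

234


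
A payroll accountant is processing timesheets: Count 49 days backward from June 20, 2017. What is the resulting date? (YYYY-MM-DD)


Start: 2017-06-20
Subtracting 49 days
Days already passed in June: 20
After going back through June: 29 more days to subtract
May 2017 has 31 days, need 29
Result: 2017-05-02

2017-05-02


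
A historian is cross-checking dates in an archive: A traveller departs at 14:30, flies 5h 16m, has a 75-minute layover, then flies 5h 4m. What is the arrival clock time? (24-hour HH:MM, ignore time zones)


Depart: 14:30
Leg 1: +316 min -> 19:46
Layover: +75 min -> 21:01
Leg 2: +304 min -> 02:05
Total travel: 695 minutes = 11h 35m
Arrival: 02:05

02:05


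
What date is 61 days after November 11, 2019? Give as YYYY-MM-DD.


Start: 2019-11-11
Adding 61 days
Days remaining in November: 19
After November: 42 days still to add
December 2019: 31 days, 11 remaining
January 2020 has 31 days, need 11
Result: 2020-01-11

2020-01-11


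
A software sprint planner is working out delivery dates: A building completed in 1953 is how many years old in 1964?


Birth year: 1953
Current year: 1964
Age = current year - birth year
Age = 1964 - 1953 = 11

11


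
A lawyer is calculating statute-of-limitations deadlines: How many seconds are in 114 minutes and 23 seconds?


Minutes: 114
Extra seconds: 23
Seconds per minute: 60
Minutes to seconds: 114 x 60 = 6840
Total: 6840 + 23 = 6863

6863


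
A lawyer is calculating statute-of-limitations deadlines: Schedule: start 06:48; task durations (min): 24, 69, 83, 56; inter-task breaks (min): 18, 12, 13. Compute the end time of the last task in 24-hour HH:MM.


Start: 06:48 = 408 min from midnight
  after task 1 (24 min): 07:12
  after break (18 min): 07:30
  after task 2 (69 min): 08:39
  after break (12 min): 08:51
  after task 3 (83 min): 10:14
  after break (13 min): 10:27
  after task 4 (56 min): 11:23
Total elapsed: 275 minutes
End time: 11:23

11:23


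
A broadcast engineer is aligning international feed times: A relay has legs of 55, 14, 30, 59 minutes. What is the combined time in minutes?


Durations: 55, 14, 30, 59
Running sum: 55
+ 14 = 69
+ 30 = 99
+ 59 = 158
Total duration: 158 minutes
That is 2 hours and 38 minutes

158


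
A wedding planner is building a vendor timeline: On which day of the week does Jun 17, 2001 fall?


Date: 2001-06-17
January 1, 2001 is a Monday
Day of year: 168
Offset from Jan 1: 167 days
167 mod 7 = 6
Result: Sunday

Sunday


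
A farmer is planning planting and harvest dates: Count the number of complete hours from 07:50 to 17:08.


Start: 07:50
End: 17:08
Hour difference: 17 - 7 = 10 hours
Minute difference: 8 - 50 = -42 minutes
Total minutes: 558
Complete hours: 558 / 60 = 9 (remainder 18)

9


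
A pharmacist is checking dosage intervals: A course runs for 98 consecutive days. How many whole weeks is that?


Total days: 98
Days per week: 7
Division: 98 / 7 = 14 remainder 0
Complete weeks: 14
Remaining days: 0

14


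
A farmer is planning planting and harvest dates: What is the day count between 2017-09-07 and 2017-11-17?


Start date: 2017-09-07
End date: 2017-11-17
Sep 2017: +24 days
Oct 2017: +31 days
Nov 2017: +16 days
Total: 71 days

71


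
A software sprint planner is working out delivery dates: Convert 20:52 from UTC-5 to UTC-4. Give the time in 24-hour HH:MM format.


Local time: 20:52 at UTC-5 (offset -5h)
Target zone: UTC-4 (offset -4h)
Difference: -4 - (-5) = 1 hours
Calculation: 20 + (1) = 21
Result: 21:52

21:52


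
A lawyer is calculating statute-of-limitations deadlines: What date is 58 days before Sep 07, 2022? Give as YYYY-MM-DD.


Start: 2022-09-07
Subtracting 58 days
Days already passed in September: 7
After going back through September: 51 more days to subtract
August 2022: 31 days, 20 remaining
July 2022 has 31 days, need 20
Result: 2022-07-11

2022-07-11


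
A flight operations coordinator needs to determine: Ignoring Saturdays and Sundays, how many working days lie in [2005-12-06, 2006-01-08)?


Start: 2005-12-06 (Tuesday)
End (exclusive): 2006-01-08 (Sunday)
Total calendar days: 33
Full weeks: 33 // 7 = 4 -> 20 weekdays
Remaining 5 days starting on Tuesday:
  Tue(w), Wed(w), Thu(w), Fri(w), Sat(-) -> 4 weekdays
Total business days: 20 + 4 = 24

24


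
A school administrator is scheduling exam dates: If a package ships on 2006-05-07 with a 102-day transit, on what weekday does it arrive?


Start: 2006-05-07 (Sunday)
Step 1 - find target date: add 102 days
  2006-05-07 + 102 days = 2006-08-17
Step 2 - day of week:
  102 mod 7 = 4
  Sunday + 4 days -> Thursday
Result: Thursday (2006-08-17)

Thursday


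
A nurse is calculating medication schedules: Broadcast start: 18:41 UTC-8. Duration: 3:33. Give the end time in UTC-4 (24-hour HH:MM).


Start: 18:41 in UTC-8
Step 1 - add duration:
  minutes: 41 + 33 = 74 (carry 1h)
  hours: 18 + 3 + 1 = 22
  end in UTC-8: 22:14
Step 2 - convert UTC-8 -> UTC-4:
  offset difference: -4 - (-8) = 4 hours
  22 + (4) = 26 -> mod 24 = 2
Result: 02:14 in UTC-4

02:14


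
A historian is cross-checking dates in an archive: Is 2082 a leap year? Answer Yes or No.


Year: 2082
Divisible by 4? 2082 / 4 = 520.5 -> No
Not divisible by 4, so NOT a leap year

No


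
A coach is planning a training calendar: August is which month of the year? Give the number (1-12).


Calendar month order:
7. July
8. August <--
9. September
August is month number 8

8


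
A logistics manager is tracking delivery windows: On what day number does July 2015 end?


Month: July
Year: 2015
July is a 31-day month
Total: 31 days

31


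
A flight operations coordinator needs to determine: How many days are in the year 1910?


Year: 1910
Check leap year rules:
Divisible by 4? No
1910 is not a leap year
Days: 365

365


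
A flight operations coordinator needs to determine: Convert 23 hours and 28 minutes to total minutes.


Hours: 23
Minutes: 28
Convert hours to minutes: 23 x 60 = 1380
Add remaining minutes: 1380 + 28 = 1408

1408


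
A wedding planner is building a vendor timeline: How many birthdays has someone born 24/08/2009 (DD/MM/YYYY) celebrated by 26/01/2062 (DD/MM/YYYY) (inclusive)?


Birth: 2009-08-24
Reference: 2062-01-26
Year difference: 2062 - 2009 = 53
Has birthday (08-24) occurred by 01-26? No
Birthday not yet reached this year -> subtract 1
Age in full years: 52

52


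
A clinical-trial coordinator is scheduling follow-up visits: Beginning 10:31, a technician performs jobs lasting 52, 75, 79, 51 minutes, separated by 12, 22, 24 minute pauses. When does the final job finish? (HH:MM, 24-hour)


Start: 10:31 = 631 min from midnight
  after task 1 (52 min): 11:23
  after break (12 min): 11:35
  after task 2 (75 min): 12:50
  after break (22 min): 13:12
  after task 3 (79 min): 14:31
  after break (24 min): 14:55
  after task 4 (51 min): 15:46
Total elapsed: 315 minutes
End time: 15:46

15:46


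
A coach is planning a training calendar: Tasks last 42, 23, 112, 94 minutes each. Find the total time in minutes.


Durations: 42, 23, 112, 94
Running sum: 42
+ 23 = 65
+ 112 = 177
+ 94 = 271
Total duration: 271 minutes
That is 4 hours and 31 minutes

271


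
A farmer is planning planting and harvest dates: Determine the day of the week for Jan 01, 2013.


Date: 2013-01-01
January 1, 2013 is a Tuesday
Day of year: 1
Offset from Jan 1: 0 days
0 mod 7 = 0
Result: Tuesday

Tuesday


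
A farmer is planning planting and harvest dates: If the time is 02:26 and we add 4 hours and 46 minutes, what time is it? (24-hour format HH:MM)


Start time: 02:26
Adding: 4 hours 46 minutes
Minutes: 26 + 46 = 72
Minute overflow: 72 >= 60, so carry 1 hour, minutes = 12
Hours: 2 + 4 + 1 = 7
Result: 07:12

07:12


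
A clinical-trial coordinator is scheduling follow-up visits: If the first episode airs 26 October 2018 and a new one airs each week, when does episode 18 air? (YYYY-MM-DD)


First occurrence: 2018-10-26 (occurrence 1)
Each occurrence is 7 days after the previous.
Occurrence 18 is 17 weeks after the first.
17 weeks = 119 days
2018-10-26 + 119 days = 2019-02-22

2019-02-22


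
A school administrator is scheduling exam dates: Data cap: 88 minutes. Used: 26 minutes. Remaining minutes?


Total budget: 88 minutes
Time used: 26 minutes
Remaining: 88 - 26 = 62 minutes
Percent used: 29.5%
Percent remaining: 70.5%

62


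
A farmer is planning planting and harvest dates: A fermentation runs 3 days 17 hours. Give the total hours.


Days: 3
Extra hours: 17
Hours per day: 24
Days to hours: 3 x 24 = 72
Total: 72 + 17 = 89

89


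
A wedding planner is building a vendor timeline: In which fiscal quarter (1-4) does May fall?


Month: May (month 5)
Q1: January-March (months 1-3)
Q2: April-June (months 4-6)
Q3: July-September (months 7-9)
Q4: October-December (months 10-12)
Month 5 falls in Q2

2


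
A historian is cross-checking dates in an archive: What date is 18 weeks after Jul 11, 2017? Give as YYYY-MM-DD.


Start: 2017-07-11
Weeks to add: 18
Convert to days: 18 x 7 = 126 days
Add 126 days to 2017-07-11
Result: 2017-11-14

2017-11-14


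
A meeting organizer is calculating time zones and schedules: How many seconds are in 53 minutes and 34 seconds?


Minutes: 53
Extra seconds: 34
Seconds per minute: 60
Minutes to seconds: 53 x 60 = 3180
Total: 3180 + 34 = 3214

3214


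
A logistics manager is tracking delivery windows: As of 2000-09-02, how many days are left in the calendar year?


Start: September 02, 2000
End: December 31, 2000
Days left in September: 28
October: 31
November: 30
December: 31
Sum of remaining months: 92
Total: 28 + 92 = 120

120


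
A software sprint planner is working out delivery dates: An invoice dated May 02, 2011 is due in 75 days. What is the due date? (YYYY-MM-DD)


Start: 2011-05-02
Adding 75 days
Days remaining in May: 29
After May: 46 days still to add
June 2011: 30 days, 16 remaining
July 2011 has 31 days, need 16
Result: 2011-07-16

2011-07-16


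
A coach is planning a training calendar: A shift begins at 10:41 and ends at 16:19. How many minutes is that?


Start time: 10:41 = 641 minutes from midnight
End time: 16:19 = 979 minutes from midnight
Difference: 979 - 641 = 338 minutes
That is 5 hours and 38 minutes

338


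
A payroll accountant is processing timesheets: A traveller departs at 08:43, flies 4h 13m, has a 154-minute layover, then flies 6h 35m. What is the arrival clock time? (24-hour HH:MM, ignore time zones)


Depart: 08:43
Leg 1: +253 min -> 12:56
Layover: +154 min -> 15:30
Leg 2: +395 min -> 22:05
Total travel: 802 minutes = 13h 22m
Arrival: 22:05

22:05


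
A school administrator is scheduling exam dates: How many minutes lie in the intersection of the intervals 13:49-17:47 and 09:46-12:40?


Interval A: [829, 1067] minutes from midnight
Interval B: [586, 760] minutes from midnight
Overlap start = max(829, 586) = 829
Overlap end = min(1067, 760) = 760
End <= start, so the intervals do not overlap: 0 minutes

0


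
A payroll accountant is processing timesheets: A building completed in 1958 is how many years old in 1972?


Birth year: 1958
Current year: 1972
Age = current year - birth year
Age = 1972 - 1958 = 14

14


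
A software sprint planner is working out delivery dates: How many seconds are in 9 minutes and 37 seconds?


Minutes: 9
Seconds: 37
Convert minutes to seconds: 9 x 60 = 540
Add remaining seconds: 540 + 37 = 577

577


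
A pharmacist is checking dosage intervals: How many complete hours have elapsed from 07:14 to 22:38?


Start: 07:14
End: 22:38
Hour difference: 22 - 7 = 15 hours
Minute difference: 38 - 14 = 24 minutes
Total minutes: 924
Complete hours: 924 / 60 = 15 (remainder 24)

15


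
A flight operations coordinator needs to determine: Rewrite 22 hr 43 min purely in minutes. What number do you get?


Hours: 22
Extra minutes: 43
Minutes per hour: 60
Hours to minutes: 22 x 60 = 1320
Total: 1320 + 43 = 1363

1363


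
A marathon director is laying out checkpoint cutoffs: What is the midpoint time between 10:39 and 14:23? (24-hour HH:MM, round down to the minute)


Start time: 10:39 = 639 minutes from midnight
End time: 14:23 = 863 minutes from midnight
Sum: 639 + 863 = 1502
Midpoint: 1502 / 2 = 751 minutes
Convert: 751 / 60 = 12 hours, 31 minutes
Result: 12:31

12:31


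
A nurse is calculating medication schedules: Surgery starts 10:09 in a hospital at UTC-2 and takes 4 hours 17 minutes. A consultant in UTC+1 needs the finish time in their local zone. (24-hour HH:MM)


Start: 10:09 in UTC-2
Step 1 - add duration:
  minutes: 9 + 17 = 26
  hours: 10 + 4 + 0 = 14
  end in UTC-2: 14:26
Step 2 - convert UTC-2 -> UTC+1:
  offset difference: 1 - (-2) = 3 hours
  14 + (3) = 17 -> mod 24 = 17
Result: 17:26 in UTC+1

17:26


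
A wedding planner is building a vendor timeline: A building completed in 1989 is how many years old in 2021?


Birth year: 1989
Current year: 2021
Age = current year - birth year
Age = 2021 - 1989 = 32

32


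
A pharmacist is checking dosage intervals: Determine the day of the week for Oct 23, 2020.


Date: 2020-10-23
January 1, 2020 is a Wednesday
Day of year: 297
Offset from Jan 1: 296 days
296 mod 7 = 2
Result: Friday

Friday


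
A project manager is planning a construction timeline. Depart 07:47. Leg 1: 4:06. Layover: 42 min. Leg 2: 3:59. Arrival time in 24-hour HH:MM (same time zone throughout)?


Depart: 07:47
Leg 1: +246 min -> 11:53
Layover: +42 min -> 12:35
Leg 2: +239 min -> 16:34
Total travel: 527 minutes = 8h 47m
Arrival: 16:34

16:34


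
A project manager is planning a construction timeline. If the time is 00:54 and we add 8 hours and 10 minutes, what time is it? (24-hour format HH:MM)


Start time: 00:54
Adding: 8 hours 10 minutes
Minutes: 54 + 10 = 64
Minute overflow: 64 >= 60, so carry 1 hour, minutes = 4
Hours: 0 + 8 + 1 = 9
Result: 09:04

09:04


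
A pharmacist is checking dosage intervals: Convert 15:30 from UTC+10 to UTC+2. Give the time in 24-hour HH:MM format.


Local time: 15:30 at UTC+10 (offset 10h)
Target zone: UTC+2 (offset 2h)
Difference: 2 - (10) = -8 hours
Calculation: 15 + (-8) = 7
Result: 07:30

07:30


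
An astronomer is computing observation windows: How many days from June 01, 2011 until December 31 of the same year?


Start: June 01, 2011
End: December 31, 2011
Days left in June: 29
July: 31
August: 31
September: 30
October: 31
... plus remaining months
Sum of remaining months: 184
Total: 29 + 184 = 213

213


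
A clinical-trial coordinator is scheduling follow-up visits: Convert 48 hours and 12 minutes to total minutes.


Hours: 48
Extra minutes: 12
Minutes per hour: 60
Hours to minutes: 48 x 60 = 2880
Total: 2880 + 12 = 2892

2892


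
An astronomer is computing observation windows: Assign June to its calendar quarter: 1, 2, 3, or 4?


Month: June (month 6)
Q1: January-March (months 1-3)
Q2: April-June (months 4-6)
Q3: July-September (months 7-9)
Q4: October-December (months 10-12)
Month 6 falls in Q2

2


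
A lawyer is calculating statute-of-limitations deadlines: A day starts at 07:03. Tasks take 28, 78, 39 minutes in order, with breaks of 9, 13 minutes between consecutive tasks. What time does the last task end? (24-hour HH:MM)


Start: 07:03 = 423 min from midnight
  after task 1 (28 min): 07:31
  after break (9 min): 07:40
  after task 2 (78 min): 08:58
  after break (13 min): 09:11
  after task 3 (39 min): 09:50
Total elapsed: 167 minutes
End time: 09:50

09:50


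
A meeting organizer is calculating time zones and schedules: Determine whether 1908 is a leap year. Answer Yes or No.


Year: 1908
Divisible by 4? 1908 / 4 = 477.0 -> Yes
Divisible by 100? 1908 / 100 = 19.08 -> No
Divisible by 4 but not 100, so it IS a leap year

Yes


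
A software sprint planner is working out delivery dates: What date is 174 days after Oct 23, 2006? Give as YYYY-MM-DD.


Start: 2006-10-23
Adding 174 days
Days remaining in October: 8
After October: 166 days still to add
November 2006: 30 days, 136 remaining
December 2006: 31 days, 105 remaining
January 2007: 31 days, 74 remaining
February 2007: 28 days, 46 remaining
Result: 2007-04-15

2007-04-15


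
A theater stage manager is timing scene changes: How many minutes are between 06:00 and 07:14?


Start time: 06:00 = 360 minutes from midnight
End time: 07:14 = 434 minutes from midnight
Difference: 434 - 360 = 74 minutes
That is 1 hours and 14 minutes

74


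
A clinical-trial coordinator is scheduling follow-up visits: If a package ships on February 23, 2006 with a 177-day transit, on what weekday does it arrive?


Start: 2006-02-23 (Thursday)
Step 1 - find target date: add 177 days
  2006-02-23 + 177 days = 2006-08-19
Step 2 - day of week:
  177 mod 7 = 2
  Thursday + 2 days -> Saturday
Result: Saturday (2006-08-19)

Saturday


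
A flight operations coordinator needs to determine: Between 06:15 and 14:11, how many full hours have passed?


Start: 06:15
End: 14:11
Hour difference: 14 - 6 = 8 hours
Minute difference: 11 - 15 = -4 minutes
Total minutes: 476
Complete hours: 476 / 60 = 7 (remainder 56)

7


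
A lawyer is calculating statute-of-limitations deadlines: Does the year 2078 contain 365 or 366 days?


Year: 2078
Check leap year rules:
Divisible by 4? No
2078 is not a leap year
Days: 365

365


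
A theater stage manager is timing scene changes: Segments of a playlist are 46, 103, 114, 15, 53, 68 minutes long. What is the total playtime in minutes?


Durations: 46, 103, 114, 15, 53, 68
Running sum: 46
+ 103 = 149
+ 114 = 263
+ 15 = 278
+ 53 = 331
+ 68 = 399
Total duration: 399 minutes
That is 6 hours and 39 minutes

399


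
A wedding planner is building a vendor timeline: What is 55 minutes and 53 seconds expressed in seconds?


Minutes: 55
Extra seconds: 53
Seconds per minute: 60
Minutes to seconds: 55 x 60 = 3300
Total: 3300 + 53 = 3353

3353


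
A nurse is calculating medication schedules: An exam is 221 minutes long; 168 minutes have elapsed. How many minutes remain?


Total budget: 221 minutes
Time used: 168 minutes
Remaining: 221 - 168 = 53 minutes
Percent used: 76.0%
Percent remaining: 24.0%

53


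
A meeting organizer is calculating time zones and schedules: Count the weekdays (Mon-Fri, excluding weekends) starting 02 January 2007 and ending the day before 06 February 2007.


Start: 2007-01-02 (Tuesday)
End (exclusive): 2007-02-06 (Tuesday)
Total calendar days: 35
Full weeks: 35 // 7 = 5 -> 25 weekdays
Remaining 0 days starting on Tuesday:
Total business days: 25 + 0 = 25

25


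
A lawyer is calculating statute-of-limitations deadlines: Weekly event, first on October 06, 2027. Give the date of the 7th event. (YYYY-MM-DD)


First occurrence: 2027-10-06 (occurrence 1)
Each occurrence is 7 days after the previous.
Occurrence 7 is 6 weeks after the first.
6 weeks = 42 days
2027-10-06 + 42 days = 2027-11-17

2027-11-17


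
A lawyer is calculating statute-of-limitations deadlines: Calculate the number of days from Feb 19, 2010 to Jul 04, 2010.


Start date: 2010-02-19
End date: 2010-07-04
Feb 2010: +10 days
Mar 2010: +31 days
Apr 2010: +30 days
... (3 more months)
Total: 135 days

135


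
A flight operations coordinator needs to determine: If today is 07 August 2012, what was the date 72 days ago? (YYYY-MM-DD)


Start: 2012-08-07
Subtracting 72 days
Days already passed in August: 7
After going back through August: 65 more days to subtract
July 2012: 31 days, 34 remaining
June 2012: 30 days, 4 remaining
May 2012 has 31 days, need 4
Result: 2012-05-27

2012-05-27


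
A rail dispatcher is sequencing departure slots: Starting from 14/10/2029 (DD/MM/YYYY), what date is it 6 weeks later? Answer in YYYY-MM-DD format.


Start: 2029-10-14
Weeks to add: 6
Convert to days: 6 x 7 = 42 days
Add 42 days to 2029-10-14
Result: 2029-11-25

2029-11-25


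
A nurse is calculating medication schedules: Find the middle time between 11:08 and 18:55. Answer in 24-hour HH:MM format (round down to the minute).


Start time: 11:08 = 668 minutes from midnight
End time: 18:55 = 1135 minutes from midnight
Sum: 668 + 1135 = 1803
Midpoint: 1803 / 2 = 901 minutes
Convert: 901 / 60 = 15 hours, 1 minutes
Result: 15:01

15:01


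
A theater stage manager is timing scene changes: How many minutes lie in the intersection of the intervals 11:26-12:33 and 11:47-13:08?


Interval A: [686, 753] minutes from midnight
Interval B: [707, 788] minutes from midnight
Overlap start = max(686, 707) = 707
Overlap end = min(753, 788) = 753
Overlap = 753 - 707 = 46 minutes

46


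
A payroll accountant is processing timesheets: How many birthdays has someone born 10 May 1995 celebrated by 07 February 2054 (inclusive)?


Birth: 1995-05-10
Reference: 2054-02-07
Year difference: 2054 - 1995 = 59
Has birthday (05-10) occurred by 02-07? No
Birthday not yet reached this year -> subtract 1
Age in full years: 58

58


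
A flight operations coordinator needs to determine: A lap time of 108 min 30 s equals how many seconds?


Minutes: 108
Seconds: 30
Convert minutes to seconds: 108 x 60 = 6480
Add remaining seconds: 6480 + 30 = 6510

6510


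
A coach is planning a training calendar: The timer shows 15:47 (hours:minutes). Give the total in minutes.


Hours: 15
Minutes: 47
Convert hours to minutes: 15 x 60 = 900
Add remaining minutes: 900 + 47 = 947

947


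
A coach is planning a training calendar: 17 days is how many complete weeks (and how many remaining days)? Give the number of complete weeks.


Total days: 17
Days per week: 7
Division: 17 / 7 = 2 remainder 3
Complete weeks: 2
Remaining days: 3

2


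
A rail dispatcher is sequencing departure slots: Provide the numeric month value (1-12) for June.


Calendar month order:
5. May
6. June <--
7. July
June is month number 6

6


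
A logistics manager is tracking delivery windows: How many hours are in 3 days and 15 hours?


Days: 3
Extra hours: 15
Hours per day: 24
Days to hours: 3 x 24 = 72
Total: 72 + 15 = 87

87


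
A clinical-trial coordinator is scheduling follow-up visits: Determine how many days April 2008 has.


Month: April
Year: 2008
April is a 30-day month
Total: 30 days

30


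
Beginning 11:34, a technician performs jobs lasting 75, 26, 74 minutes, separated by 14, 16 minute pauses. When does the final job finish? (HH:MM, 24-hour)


Start: 11:34 = 694 min from midnight
  after task 1 (75 min): 12:49
  after break (14 min): 13:03
  after task 2 (26 min): 13:29
  after break (16 min): 13:45
  after task 3 (74 min): 14:59
Total elapsed: 205 minutes
End time: 14:59

14:59


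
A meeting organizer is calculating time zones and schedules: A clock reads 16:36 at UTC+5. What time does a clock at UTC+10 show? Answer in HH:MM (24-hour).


Local time: 16:36 at UTC+5 (offset 5h)
Target zone: UTC+10 (offset 10h)
Difference: 10 - (5) = 5 hours
Calculation: 16 + (5) = 21
Result: 21:36

21:36


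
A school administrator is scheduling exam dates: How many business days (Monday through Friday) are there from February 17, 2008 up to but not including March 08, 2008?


Start: 2008-02-17 (Sunday)
End (exclusive): 2008-03-08 (Saturday)
Total calendar days: 20
Full weeks: 20 // 7 = 2 -> 10 weekdays
Remaining 6 days starting on Sunday:
  Sun(-), Mon(w), Tue(w), Wed(w), Thu(w), Fri(w) -> 5 weekdays
Total business days: 10 + 5 = 15

15


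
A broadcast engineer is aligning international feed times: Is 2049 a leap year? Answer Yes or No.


Year: 2049
Divisible by 4? 2049 / 4 = 512.25 -> No
Not divisible by 4, so NOT a leap year

No


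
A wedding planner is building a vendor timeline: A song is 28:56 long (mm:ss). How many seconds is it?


Minutes: 28
Extra seconds: 56
Seconds per minute: 60
Minutes to seconds: 28 x 60 = 1680
Total: 1680 + 56 = 1736

1736


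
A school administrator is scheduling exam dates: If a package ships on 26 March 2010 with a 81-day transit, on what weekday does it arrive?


Start: 2010-03-26 (Friday)
Step 1 - find target date: add 81 days
  2010-03-26 + 81 days = 2010-06-15
Step 2 - day of week:
  81 mod 7 = 4
  Friday + 4 days -> Tuesday
Result: Tuesday (2010-06-15)

Tuesday


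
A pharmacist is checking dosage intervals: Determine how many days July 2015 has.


Month: July
Year: 2015
July is a 31-day month
Total: 31 days

31


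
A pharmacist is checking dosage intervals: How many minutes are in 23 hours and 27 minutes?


Hours: 23
Minutes: 27
Convert hours to minutes: 23 x 60 = 1380
Add remaining minutes: 1380 + 27 = 1407

1407


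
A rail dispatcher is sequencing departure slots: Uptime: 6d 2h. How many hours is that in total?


Days: 6
Extra hours: 2
Hours per day: 24
Days to hours: 6 x 24 = 144
Total: 144 + 2 = 146

146


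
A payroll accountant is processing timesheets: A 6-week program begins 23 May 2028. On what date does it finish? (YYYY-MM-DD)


Start: 2028-05-23
Weeks to add: 6
Convert to days: 6 x 7 = 42 days
Add 42 days to 2028-05-23
Result: 2028-07-04

2028-07-04


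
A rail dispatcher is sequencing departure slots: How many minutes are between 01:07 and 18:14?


Start time: 01:07 = 67 minutes from midnight
End time: 18:14 = 1094 minutes from midnight
Difference: 1094 - 67 = 1027 minutes
That is 17 hours and 7 minutes

1027


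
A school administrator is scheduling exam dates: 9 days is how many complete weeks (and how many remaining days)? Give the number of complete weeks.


Total days: 9
Days per week: 7
Division: 9 / 7 = 1 remainder 2
Complete weeks: 1
Remaining days: 2

1


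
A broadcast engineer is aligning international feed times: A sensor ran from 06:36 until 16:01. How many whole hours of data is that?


Start: 06:36
End: 16:01
Hour difference: 16 - 6 = 10 hours
Minute difference: 1 - 36 = -35 minutes
Total minutes: 565
Complete hours: 565 / 60 = 9 (remainder 25)

9


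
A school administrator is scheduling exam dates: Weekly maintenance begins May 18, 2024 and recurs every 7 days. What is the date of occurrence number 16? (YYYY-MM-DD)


First occurrence: 2024-05-18 (occurrence 1)
Each occurrence is 7 days after the previous.
Occurrence 16 is 15 weeks after the first.
15 weeks = 105 days
2024-05-18 + 105 days = 2024-08-31

2024-08-31


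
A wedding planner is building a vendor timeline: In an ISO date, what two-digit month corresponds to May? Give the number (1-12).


Calendar month order:
4. April
5. May <--
6. June
May is month number 5

5


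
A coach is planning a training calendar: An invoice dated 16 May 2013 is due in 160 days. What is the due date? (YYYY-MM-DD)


Start: 2013-05-16
Adding 160 days
Days remaining in May: 15
After May: 145 days still to add
June 2013: 30 days, 115 remaining
July 2013: 31 days, 84 remaining
August 2013: 31 days, 53 remaining
September 2013: 30 days, 23 remaining
Result: 2013-10-23

2013-10-23


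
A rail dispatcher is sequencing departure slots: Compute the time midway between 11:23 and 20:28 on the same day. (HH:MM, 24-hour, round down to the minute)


Start time: 11:23 = 683 minutes from midnight
End time: 20:28 = 1228 minutes from midnight
Sum: 683 + 1228 = 1911
Midpoint: 1911 / 2 = 955 minutes
Convert: 955 / 60 = 15 hours, 55 minutes
Result: 15:55

15:55


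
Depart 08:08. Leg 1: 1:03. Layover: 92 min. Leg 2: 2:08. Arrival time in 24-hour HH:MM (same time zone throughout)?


Depart: 08:08
Leg 1: +63 min -> 09:11
Layover: +92 min -> 10:43
Leg 2: +128 min -> 12:51
Total travel: 283 minutes = 4h 43m
Arrival: 12:51

12:51


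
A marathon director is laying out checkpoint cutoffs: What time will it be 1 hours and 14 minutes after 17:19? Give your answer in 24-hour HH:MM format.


Start time: 17:19
Adding: 1 hours 14 minutes
Minutes: 19 + 14 = 33
Hours: 17 + 1 + 0 = 18
Result: 18:33

18:33


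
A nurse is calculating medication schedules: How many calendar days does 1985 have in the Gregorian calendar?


Year: 1985
Check leap year rules:
Divisible by 4? No
1985 is not a leap year
Days: 365

365


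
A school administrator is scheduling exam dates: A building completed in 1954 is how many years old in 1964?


Birth year: 1954
Current year: 1964
Age = current year - birth year
Age = 1964 - 1954 = 10

10


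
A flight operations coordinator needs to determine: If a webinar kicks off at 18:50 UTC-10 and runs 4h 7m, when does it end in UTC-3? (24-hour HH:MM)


Start: 18:50 in UTC-10
Step 1 - add duration:
  minutes: 50 + 7 = 57
  hours: 18 + 4 + 0 = 22
  end in UTC-10: 22:57
Step 2 - convert UTC-10 -> UTC-3:
  offset difference: -3 - (-10) = 7 hours
  22 + (7) = 29 -> mod 24 = 5
Result: 05:57 in UTC-3

05:57


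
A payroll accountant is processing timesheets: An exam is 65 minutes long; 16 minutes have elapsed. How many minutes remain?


Total budget: 65 minutes
Time used: 16 minutes
Remaining: 65 - 16 = 49 minutes
Percent used: 24.6%
Percent remaining: 75.4%

49


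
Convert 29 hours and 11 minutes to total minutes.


Hours: 29
Extra minutes: 11
Minutes per hour: 60
Hours to minutes: 29 x 60 = 1740
Total: 1740 + 11 = 1751

1751


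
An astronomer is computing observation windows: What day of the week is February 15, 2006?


Date: 2006-02-15
January 1, 2006 is a Sunday
Day of year: 46
Offset from Jan 1: 45 days
45 mod 7 = 3
Result: Wednesday

Wednesday


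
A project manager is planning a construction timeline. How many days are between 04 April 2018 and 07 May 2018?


Start date: 2018-04-04
End date: 2018-05-07
Apr 2018: +27 days
May 2018: +6 days
Total: 33 days

33


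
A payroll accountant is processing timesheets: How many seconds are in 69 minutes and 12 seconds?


Minutes: 69
Seconds: 12
Convert minutes to seconds: 69 x 60 = 4140
Add remaining seconds: 4140 + 12 = 4152

4152


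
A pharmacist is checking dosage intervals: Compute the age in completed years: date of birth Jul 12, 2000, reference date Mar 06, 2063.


Birth: 2000-07-12
Reference: 2063-03-06
Year difference: 2063 - 2000 = 63
Has birthday (07-12) occurred by 03-06? No
Birthday not yet reached this year -> subtract 1
Age in full years: 62

62


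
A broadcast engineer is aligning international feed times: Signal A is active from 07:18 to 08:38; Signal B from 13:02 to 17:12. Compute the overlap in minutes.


Interval A: [438, 518] minutes from midnight
Interval B: [782, 1032] minutes from midnight
Overlap start = max(438, 782) = 782
Overlap end = min(518, 1032) = 518
End <= start, so the intervals do not overlap: 0 minutes

0


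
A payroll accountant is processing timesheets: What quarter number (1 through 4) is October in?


Month: October (month 10)
Q1: January-March (months 1-3)
Q2: April-June (months 4-6)
Q3: July-September (months 7-9)
Q4: October-December (months 10-12)
Month 10 falls in Q4

4


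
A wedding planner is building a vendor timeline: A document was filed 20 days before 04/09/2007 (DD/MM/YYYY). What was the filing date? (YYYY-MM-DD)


Start: 2007-09-04
Subtracting 20 days
Days already passed in September: 4
After going back through September: 16 more days to subtract
August 2007 has 31 days, need 16
Result: 2007-08-15

2007-08-15


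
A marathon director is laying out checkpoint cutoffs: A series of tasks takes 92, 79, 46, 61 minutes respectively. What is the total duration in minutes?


Durations: 92, 79, 46, 61
Running sum: 92
+ 79 = 171
+ 46 = 217
+ 61 = 278
Total duration: 278 minutes
That is 4 hours and 38 minutes

278


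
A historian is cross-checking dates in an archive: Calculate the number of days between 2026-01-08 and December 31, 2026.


Start: January 08, 2026
End: December 31, 2026
Days left in January: 23
February: 28
March: 31
April: 30
May: 31
... plus remaining months
Sum of remaining months: 334
Total: 23 + 334 = 357

357


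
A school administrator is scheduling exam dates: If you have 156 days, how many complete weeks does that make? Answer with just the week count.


Total days: 156
Days per week: 7
Division: 156 / 7 = 22 remainder 2
Complete weeks: 22
Remaining days: 2

22


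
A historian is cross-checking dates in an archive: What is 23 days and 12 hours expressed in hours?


Days: 23
Extra hours: 12
Hours per day: 24
Days to hours: 23 x 24 = 552
Total: 552 + 12 = 564

564


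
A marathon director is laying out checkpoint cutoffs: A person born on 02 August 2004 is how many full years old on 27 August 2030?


Birth: 2004-08-02
Reference: 2030-08-27
Year difference: 2030 - 2004 = 26
Has birthday (08-02) occurred by 08-27? Yes
Age in full years: 26

26


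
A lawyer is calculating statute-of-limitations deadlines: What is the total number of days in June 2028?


Month: June
Year: 2028
June is a 30-day month
Total: 30 days

30


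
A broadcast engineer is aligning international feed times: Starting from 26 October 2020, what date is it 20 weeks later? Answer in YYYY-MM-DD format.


Start: 2020-10-26
Weeks to add: 20
Convert to days: 20 x 7 = 140 days
Add 140 days to 2020-10-26
Result: 2021-03-15

2021-03-15


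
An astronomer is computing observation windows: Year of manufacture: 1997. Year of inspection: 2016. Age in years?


Birth year: 1997
Current year: 2016
Age = current year - birth year
Age = 2016 - 1997 = 19

19


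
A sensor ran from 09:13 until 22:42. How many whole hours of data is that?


Start: 09:13
End: 22:42
Hour difference: 22 - 9 = 13 hours
Minute difference: 42 - 13 = 29 minutes
Total minutes: 809
Complete hours: 809 / 60 = 13 (remainder 29)

13


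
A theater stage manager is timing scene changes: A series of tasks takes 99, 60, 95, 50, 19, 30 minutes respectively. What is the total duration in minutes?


Durations: 99, 60, 95, 50, 19, 30
Running sum: 99
+ 60 = 159
+ 95 = 254
+ 50 = 304
+ 19 = 323
+ 30 = 353
Total duration: 353 minutes
That is 5 hours and 53 minutes

353


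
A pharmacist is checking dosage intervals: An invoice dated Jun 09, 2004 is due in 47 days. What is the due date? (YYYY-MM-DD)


Start: 2004-06-09
Adding 47 days
Days remaining in June: 21
After June: 26 days still to add
July 2004 has 31 days, need 26
Result: 2004-07-26

2004-07-26


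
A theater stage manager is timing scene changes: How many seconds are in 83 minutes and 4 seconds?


Minutes: 83
Extra seconds: 4
Seconds per minute: 60
Minutes to seconds: 83 x 60 = 4980
Total: 4980 + 4 = 4984

4984


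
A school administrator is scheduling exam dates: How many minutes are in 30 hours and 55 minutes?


Hours: 30
Minutes: 55
Convert hours to minutes: 30 x 60 = 1800
Add remaining minutes: 1800 + 55 = 1855

1855


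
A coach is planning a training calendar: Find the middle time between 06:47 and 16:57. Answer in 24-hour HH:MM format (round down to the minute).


Start time: 06:47 = 407 minutes from midnight
End time: 16:57 = 1017 minutes from midnight
Sum: 407 + 1017 = 1424
Midpoint: 1424 / 2 = 712 minutes
Convert: 712 / 60 = 11 hours, 52 minutes
Result: 11:52

11:52


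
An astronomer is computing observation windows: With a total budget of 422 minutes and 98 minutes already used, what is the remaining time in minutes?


Total budget: 422 minutes
Time used: 98 minutes
Remaining: 422 - 98 = 324 minutes
Percent used: 23.2%
Percent remaining: 76.8%

324


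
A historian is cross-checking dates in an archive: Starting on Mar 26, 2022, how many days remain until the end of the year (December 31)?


Start: March 26, 2022
End: December 31, 2022
Days left in March: 5
April: 30
May: 31
June: 30
July: 31
... plus remaining months
Sum of remaining months: 275
Total: 5 + 275 = 280

280


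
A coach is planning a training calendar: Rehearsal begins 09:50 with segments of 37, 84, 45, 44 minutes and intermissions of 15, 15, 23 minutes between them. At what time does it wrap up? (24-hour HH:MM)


Start: 09:50 = 590 min from midnight
  after task 1 (37 min): 10:27
  after break (15 min): 10:42
  after task 2 (84 min): 12:06
  after break (15 min): 12:21
  after task 3 (45 min): 13:06
  after break (23 min): 13:29
  after task 4 (44 min): 14:13
Total elapsed: 263 minutes
End time: 14:13

14:13
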